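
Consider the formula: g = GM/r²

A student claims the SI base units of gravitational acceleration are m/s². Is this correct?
Units of each symbol in g = GM/r²:
  G (gravitational constant): m³/(kg·s²)
  M (mass): kg
  r (distance): m  → to the power 2 in the denominator, contributes 1/m²

Multiplying the contributions: [m³/(kg·s²)] · [kg] · [1/m²]
Adding exponents of each base unit: m: 1, s: -2
SI base units of gravitational acceleration: m/s²

The claimed units m/s² match the derived units, so the claim is correct.

Answer: Yes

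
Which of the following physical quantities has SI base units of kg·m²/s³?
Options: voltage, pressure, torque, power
Checking the SI base units of each option:
  voltage (V = IR): kg·m²/(s³·A)  ✗
  pressure (P = F/A): kg/(m·s²)  ✗
  torque (τ = Fr): kg·m²/s²  ✗
  power (P = W/t): kg·m²/s³  ✓ matches

Only power has units kg·m²/s³.

Answer: power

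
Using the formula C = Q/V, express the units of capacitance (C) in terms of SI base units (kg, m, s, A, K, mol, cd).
Units of each symbol in C = Q/V:
  Q (charge, in coulombs): s·A
  V (voltage, in volts): kg·m²/(s³·A)  → in the denominator, contributes s³·A/(kg·m²)

Multiplying the contributions: [s·A] · [s³·A/(kg·m²)]
Adding exponents of each base unit: kg: -1, m: -2, s: 4, A: 2
SI base units of capacitance: s⁴·A²/(kg·m²)

Answer: s⁴·A²/(kg·m²)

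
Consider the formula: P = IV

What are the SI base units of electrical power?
Units of each symbol in P = IV:
  I (current): A
  V (voltage, in volts): kg·m²/(s³·A)

Multiplying the contributions: [A] · [kg·m²/(s³·A)]
Adding exponents of each base unit: kg: 1, m: 2, s: -3
SI base units of electrical power: kg·m²/s³

Answer: kg·m²/s³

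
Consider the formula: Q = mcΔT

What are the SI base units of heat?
Units of each symbol in Q = mcΔT:
  m (mass): kg
  c (specific heat capacity, in J/(kg·K)): m²/(s²·K)
  ΔT (temperature change): K

Multiplying the contributions: [kg] · [m²/(s²·K)] · [K]
Adding exponents of each base unit: kg: 1, m: 2, s: -2
SI base units of heat: kg·m²/s²

Answer: kg·m²/s²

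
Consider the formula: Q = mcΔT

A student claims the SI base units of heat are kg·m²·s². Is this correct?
Units of each symbol in Q = mcΔT:
  m (mass): kg
  c (specific heat capacity, in J/(kg·K)): m²/(s²·K)
  ΔT (temperature change): K

Multiplying the contributions: [kg] · [m²/(s²·K)] · [K]
Adding exponents of each base unit: kg: 1, m: 2, s: -2
SI base units of heat: kg·m²/s²

The claimed units kg·m²·s² (exponents kg: 1, m: 2, s: 2) do not match the derived units kg·m²/s² (exponents kg: 1, m: 2, s: -2), so the claim is incorrect.

Answer: No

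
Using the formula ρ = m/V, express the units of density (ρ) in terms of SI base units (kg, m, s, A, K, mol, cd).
Units of each symbol in ρ = m/V:
  m (mass): kg
  V (volume): m³  → in the denominator, contributes 1/m³

Multiplying the contributions: [kg] · [1/m³]
Adding exponents of each base unit: kg: 1, m: -3
SI base units of density: kg/m³

Answer: kg/m³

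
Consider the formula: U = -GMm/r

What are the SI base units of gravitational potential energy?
Units of each symbol in U = -GMm/r:
  G (gravitational constant): m³/(kg·s²)
  M (mass): kg
  m (mass): kg
  r (distance): m  → in the denominator, contributes 1/m
  The minus sign does not affect the units.

Multiplying the contributions: [m³/(kg·s²)] · [kg] · [kg] · [1/m]
Adding exponents of each base unit: kg: 1, m: 2, s: -2
SI base units of gravitational potential energy: kg·m²/s²

Answer: kg·m²/s²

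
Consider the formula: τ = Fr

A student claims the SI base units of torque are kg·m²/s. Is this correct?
Units of each symbol in τ = Fr:
  F (force): kg·m/s²
  r (lever arm): m

Multiplying the contributions: [kg·m/s²] · [m]
Adding exponents of each base unit: kg: 1, m: 2, s: -2
SI base units of torque: kg·m²/s²

The claimed units kg·m²/s (exponents kg: 1, m: 2, s: -1) do not match the derived units kg·m²/s² (exponents kg: 1, m: 2, s: -2), so the claim is incorrect.

Answer: No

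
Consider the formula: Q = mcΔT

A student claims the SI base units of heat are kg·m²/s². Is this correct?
Units of each symbol in Q = mcΔT:
  m (mass): kg
  c (specific heat capacity, in J/(kg·K)): m²/(s²·K)
  ΔT (temperature change): K

Multiplying the contributions: [kg] · [m²/(s²·K)] · [K]
Adding exponents of each base unit: kg: 1, m: 2, s: -2
SI base units of heat: kg·m²/s²

The claimed units kg·m²/s² match the derived units, so the claim is correct.

Answer: Yes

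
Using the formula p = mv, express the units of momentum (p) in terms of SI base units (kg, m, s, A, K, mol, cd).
Units of each symbol in p = mv:
  m (mass): kg
  v (velocity): m/s

Multiplying the contributions: [kg] · [m/s]
Adding exponents of each base unit: kg: 1, m: 1, s: -1
SI base units of momentum: kg·m/s

Answer: kg·m/s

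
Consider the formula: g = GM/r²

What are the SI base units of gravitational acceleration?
Units of each symbol in g = GM/r²:
  G (gravitational constant): m³/(kg·s²)
  M (mass): kg
  r (distance): m  → to the power 2 in the denominator, contributes 1/m²

Multiplying the contributions: [m³/(kg·s²)] · [kg] · [1/m²]
Adding exponents of each base unit: m: 1, s: -2
SI base units of gravitational acceleration: m/s²

Answer: m/s²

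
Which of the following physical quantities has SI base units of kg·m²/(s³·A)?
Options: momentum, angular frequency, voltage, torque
Checking the SI base units of each option:
  momentum (p = mv): kg·m/s  ✗
  angular frequency (ω = 2πf): 1/s  ✗
  voltage (V = IR): kg·m²/(s³·A)  ✓ matches
  torque (τ = Fr): kg·m²/s²  ✗

Only voltage has units kg·m²/(s³·A).

Answer: voltage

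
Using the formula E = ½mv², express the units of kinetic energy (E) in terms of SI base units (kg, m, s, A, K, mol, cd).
Units of each symbol in E = ½mv²:
  m (mass): kg
  v (speed): m/s  → to the power 2, contributes m²/s²
  The factor ½ is dimensionless.

Multiplying the contributions: [kg] · [m²/s²]
Adding exponents of each base unit: kg: 1, m: 2, s: -2
SI base units of kinetic energy: kg·m²/s²

Answer: kg·m²/s²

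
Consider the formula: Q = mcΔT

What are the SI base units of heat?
Units of each symbol in Q = mcΔT:
  m (mass): kg
  c (specific heat capacity, in J/(kg·K)): m²/(s²·K)
  ΔT (temperature change): K

Multiplying the contributions: [kg] · [m²/(s²·K)] · [K]
Adding exponents of each base unit: kg: 1, m: 2, s: -2
SI base units of heat: kg·m²/s²

Answer: kg·m²/s²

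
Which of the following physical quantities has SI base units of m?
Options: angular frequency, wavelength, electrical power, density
Checking the SI base units of each option:
  angular frequency (ω = 2πf): 1/s  ✗
  wavelength (λ = v/f): m  ✓ matches
  electrical power (P = IV): kg·m²/s³  ✗
  density (ρ = m/V): kg/m³  ✗

Only wavelength has units m.

Answer: wavelength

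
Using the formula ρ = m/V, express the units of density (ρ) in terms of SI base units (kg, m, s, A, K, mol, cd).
Units of each symbol in ρ = m/V:
  m (mass): kg
  V (volume): m³  → in the denominator, contributes 1/m³

Multiplying the contributions: [kg] · [1/m³]
Adding exponents of each base unit: kg: 1, m: -3
SI base units of density: kg/m³

Answer: kg/m³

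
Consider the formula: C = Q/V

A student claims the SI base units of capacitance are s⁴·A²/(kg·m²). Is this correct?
Units of each symbol in C = Q/V:
  Q (charge, in coulombs): s·A
  V (voltage, in volts): kg·m²/(s³·A)  → in the denominator, contributes s³·A/(kg·m²)

Multiplying the contributions: [s·A] · [s³·A/(kg·m²)]
Adding exponents of each base unit: kg: -1, m: -2, s: 4, A: 2
SI base units of capacitance: s⁴·A²/(kg·m²)

The claimed units s⁴·A²/(kg·m²) match the derived units, so the claim is correct.

Answer: Yes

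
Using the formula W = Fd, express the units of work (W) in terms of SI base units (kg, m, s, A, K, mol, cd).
Units of each symbol in W = Fd:
  F (force): kg·m/s²
  d (displacement): m

Multiplying the contributions: [kg·m/s²] · [m]
Adding exponents of each base unit: kg: 1, m: 2, s: -2
SI base units of work: kg·m²/s²

Answer: kg·m²/s²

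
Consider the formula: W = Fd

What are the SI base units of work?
Units of each symbol in W = Fd:
  F (force): kg·m/s²
  d (displacement): m

Multiplying the contributions: [kg·m/s²] · [m]
Adding exponents of each base unit: kg: 1, m: 2, s: -2
SI base units of work: kg·m²/s²

Answer: kg·m²/s²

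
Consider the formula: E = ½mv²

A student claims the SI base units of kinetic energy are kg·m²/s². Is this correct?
Units of each symbol in E = ½mv²:
  m (mass): kg
  v (speed): m/s  → to the power 2, contributes m²/s²
  The factor ½ is dimensionless.

Multiplying the contributions: [kg] · [m²/s²]
Adding exponents of each base unit: kg: 1, m: 2, s: -2
SI base units of kinetic energy: kg·m²/s²

The claimed units kg·m²/s² match the derived units, so the claim is correct.

Answer: Yes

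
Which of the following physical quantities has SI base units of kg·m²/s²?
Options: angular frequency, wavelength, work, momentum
Checking the SI base units of each option:
  angular frequency (ω = 2πf): 1/s  ✗
  wavelength (λ = v/f): m  ✗
  work (W = Fd): kg·m²/s²  ✓ matches
  momentum (p = mv): kg·m/s  ✗

Only work has units kg·m²/s².

Answer: work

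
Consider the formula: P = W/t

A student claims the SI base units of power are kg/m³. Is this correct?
Units of each symbol in P = W/t:
  W (work): kg·m²/s²
  t (time): s  → in the denominator, contributes 1/s

Multiplying the contributions: [kg·m²/s²] · [1/s]
Adding exponents of each base unit: kg: 1, m: 2, s: -3
SI base units of power: kg·m²/s³

The claimed units kg/m³ (exponents kg: 1, m: -3) do not match the derived units kg·m²/s³ (exponents kg: 1, m: 2, s: -3), so the claim is incorrect.

Answer: No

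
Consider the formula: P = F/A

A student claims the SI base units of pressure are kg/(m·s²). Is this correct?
Units of each symbol in P = F/A:
  F (force): kg·m/s²
  A (area): m²  → in the denominator, contributes 1/m²

Multiplying the contributions: [kg·m/s²] · [1/m²]
Adding exponents of each base unit: kg: 1, m: -1, s: -2
SI base units of pressure: kg/(m·s²)

The claimed units kg/(m·s²) match the derived units, so the claim is correct.

Answer: Yes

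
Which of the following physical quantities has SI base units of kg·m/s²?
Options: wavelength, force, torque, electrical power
Checking the SI base units of each option:
  wavelength (λ = v/f): m  ✗
  force (F = ma): kg·m/s²  ✓ matches
  torque (τ = Fr): kg·m²/s²  ✗
  electrical power (P = IV): kg·m²/s³  ✗

Only force has units kg·m/s².

Answer: force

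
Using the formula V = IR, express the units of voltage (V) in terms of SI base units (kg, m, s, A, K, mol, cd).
Units of each symbol in V = IR:
  I (current): A
  R (resistance, in ohms): kg·m²/(s³·A²)

Multiplying the contributions: [A] · [kg·m²/(s³·A²)]
Adding exponents of each base unit: kg: 1, m: 2, s: -3, A: -1
SI base units of voltage: kg·m²/(s³·A)

Answer: kg·m²/(s³·A)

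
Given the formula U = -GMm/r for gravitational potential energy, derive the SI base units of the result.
Units of each symbol in U = -GMm/r:
  G (gravitational constant): m³/(kg·s²)
  M (mass): kg
  m (mass): kg
  r (distance): m  → in the denominator, contributes 1/m
  The minus sign does not affect the units.

Multiplying the contributions: [m³/(kg·s²)] · [kg] · [kg] · [1/m]
Adding exponents of each base unit: kg: 1, m: 2, s: -2
SI base units of gravitational potential energy: kg·m²/s²

Answer: kg·m²/s²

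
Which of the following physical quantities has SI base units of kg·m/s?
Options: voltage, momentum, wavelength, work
Checking the SI base units of each option:
  voltage (V = IR): kg·m²/(s³·A)  ✗
  momentum (p = mv): kg·m/s  ✓ matches
  wavelength (λ = v/f): m  ✗
  work (W = Fd): kg·m²/s²  ✗

Only momentum has units kg·m/s.

Answer: momentum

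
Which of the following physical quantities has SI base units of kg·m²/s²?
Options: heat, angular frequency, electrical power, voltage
Checking the SI base units of each option:
  heat (Q = mcΔT): kg·m²/s²  ✓ matches
  angular frequency (ω = 2πf): 1/s  ✗
  electrical power (P = IV): kg·m²/s³  ✗
  voltage (V = IR): kg·m²/(s³·A)  ✗

Only heat has units kg·m²/s².

Answer: heat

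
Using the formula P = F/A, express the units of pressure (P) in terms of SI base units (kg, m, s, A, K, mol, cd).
Units of each symbol in P = F/A:
  F (force): kg·m/s²
  A (area): m²  → in the denominator, contributes 1/m²

Multiplying the contributions: [kg·m/s²] · [1/m²]
Adding exponents of each base unit: kg: 1, m: -1, s: -2
SI base units of pressure: kg/(m·s²)

Answer: kg/(m·s²)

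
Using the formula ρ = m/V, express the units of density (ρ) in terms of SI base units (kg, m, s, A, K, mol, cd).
Units of each symbol in ρ = m/V:
  m (mass): kg
  V (volume): m³  → in the denominator, contributes 1/m³

Multiplying the contributions: [kg] · [1/m³]
Adding exponents of each base unit: kg: 1, m: -3
SI base units of density: kg/m³

Answer: kg/m³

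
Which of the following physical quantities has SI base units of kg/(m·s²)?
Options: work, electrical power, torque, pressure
Checking the SI base units of each option:
  work (W = Fd): kg·m²/s²  ✗
  electrical power (P = IV): kg·m²/s³  ✗
  torque (τ = Fr): kg·m²/s²  ✗
  pressure (P = F/A): kg/(m·s²)  ✓ matches

Only pressure has units kg/(m·s²).

Answer: pressure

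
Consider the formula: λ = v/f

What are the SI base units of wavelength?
Units of each symbol in λ = v/f:
  v (wave speed): m/s
  f (frequency): 1/s  → in the denominator, contributes s

Multiplying the contributions: [m/s] · [s]
Adding exponents of each base unit: m: 1
SI base units of wavelength: m

Answer: m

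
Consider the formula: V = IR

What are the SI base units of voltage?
Units of each symbol in V = IR:
  I (current): A
  R (resistance, in ohms): kg·m²/(s³·A²)

Multiplying the contributions: [A] · [kg·m²/(s³·A²)]
Adding exponents of each base unit: kg: 1, m: 2, s: -3, A: -1
SI base units of voltage: kg·m²/(s³·A)

Answer: kg·m²/(s³·A)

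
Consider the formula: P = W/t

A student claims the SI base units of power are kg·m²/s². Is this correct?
Units of each symbol in P = W/t:
  W (work): kg·m²/s²
  t (time): s  → in the denominator, contributes 1/s

Multiplying the contributions: [kg·m²/s²] · [1/s]
Adding exponents of each base unit: kg: 1, m: 2, s: -3
SI base units of power: kg·m²/s³

The claimed units kg·m²/s² (exponents kg: 1, m: 2, s: -2) do not match the derived units kg·m²/s³ (exponents kg: 1, m: 2, s: -3), so the claim is incorrect.

Answer: No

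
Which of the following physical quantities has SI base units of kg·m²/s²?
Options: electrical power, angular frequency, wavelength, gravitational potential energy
Checking the SI base units of each option:
  electrical power (P = IV): kg·m²/s³  ✗
  angular frequency (ω = 2πf): 1/s  ✗
  wavelength (λ = v/f): m  ✗
  gravitational potential energy (U = -GMm/r): kg·m²/s²  ✓ matches

Only gravitational potential energy has units kg·m²/s².

Answer: gravitational potential energy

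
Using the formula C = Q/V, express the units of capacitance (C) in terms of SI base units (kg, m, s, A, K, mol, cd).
Units of each symbol in C = Q/V:
  Q (charge, in coulombs): s·A
  V (voltage, in volts): kg·m²/(s³·A)  → in the denominator, contributes s³·A/(kg·m²)

Multiplying the contributions: [s·A] · [s³·A/(kg·m²)]
Adding exponents of each base unit: kg: -1, m: -2, s: 4, A: 2
SI base units of capacitance: s⁴·A²/(kg·m²)

Answer: s⁴·A²/(kg·m²)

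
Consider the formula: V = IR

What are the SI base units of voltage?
Units of each symbol in V = IR:
  I (current): A
  R (resistance, in ohms): kg·m²/(s³·A²)

Multiplying the contributions: [A] · [kg·m²/(s³·A²)]
Adding exponents of each base unit: kg: 1, m: 2, s: -3, A: -1
SI base units of voltage: kg·m²/(s³·A)

Answer: kg·m²/(s³·A)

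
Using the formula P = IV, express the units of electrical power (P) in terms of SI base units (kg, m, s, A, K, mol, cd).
Units of each symbol in P = IV:
  I (current): A
  V (voltage, in volts): kg·m²/(s³·A)

Multiplying the contributions: [A] · [kg·m²/(s³·A)]
Adding exponents of each base unit: kg: 1, m: 2, s: -3
SI base units of electrical power: kg·m²/s³

Answer: kg·m²/s³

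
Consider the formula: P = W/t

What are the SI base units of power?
Units of each symbol in P = W/t:
  W (work): kg·m²/s²
  t (time): s  → in the denominator, contributes 1/s

Multiplying the contributions: [kg·m²/s²] · [1/s]
Adding exponents of each base unit: kg: 1, m: 2, s: -3
SI base units of power: kg·m²/s³

Answer: kg·m²/s³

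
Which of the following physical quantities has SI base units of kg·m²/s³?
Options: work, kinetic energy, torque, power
Checking the SI base units of each option:
  work (W = Fd): kg·m²/s²  ✗
  kinetic energy (E = ½mv²): kg·m²/s²  ✗
  torque (τ = Fr): kg·m²/s²  ✗
  power (P = W/t): kg·m²/s³  ✓ matches

Only power has units kg·m²/s³.

Answer: power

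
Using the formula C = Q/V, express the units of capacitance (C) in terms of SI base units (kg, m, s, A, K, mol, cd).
Units of each symbol in C = Q/V:
  Q (charge, in coulombs): s·A
  V (voltage, in volts): kg·m²/(s³·A)  → in the denominator, contributes s³·A/(kg·m²)

Multiplying the contributions: [s·A] · [s³·A/(kg·m²)]
Adding exponents of each base unit: kg: -1, m: -2, s: 4, A: 2
SI base units of capacitance: s⁴·A²/(kg·m²)

Answer: s⁴·A²/(kg·m²)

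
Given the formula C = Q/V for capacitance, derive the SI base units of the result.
Units of each symbol in C = Q/V:
  Q (charge, in coulombs): s·A
  V (voltage, in volts): kg·m²/(s³·A)  → in the denominator, contributes s³·A/(kg·m²)

Multiplying the contributions: [s·A] · [s³·A/(kg·m²)]
Adding exponents of each base unit: kg: -1, m: -2, s: 4, A: 2
SI base units of capacitance: s⁴·A²/(kg·m²)

Answer: s⁴·A²/(kg·m²)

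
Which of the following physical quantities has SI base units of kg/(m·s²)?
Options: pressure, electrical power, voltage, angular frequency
Checking the SI base units of each option:
  pressure (P = F/A): kg/(m·s²)  ✓ matches
  electrical power (P = IV): kg·m²/s³  ✗
  voltage (V = IR): kg·m²/(s³·A)  ✗
  angular frequency (ω = 2πf): 1/s  ✗

Only pressure has units kg/(m·s²).

Answer: pressure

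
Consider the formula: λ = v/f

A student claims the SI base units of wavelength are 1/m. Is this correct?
Units of each symbol in λ = v/f:
  v (wave speed): m/s
  f (frequency): 1/s  → in the denominator, contributes s

Multiplying the contributions: [m/s] · [s]
Adding exponents of each base unit: m: 1
SI base units of wavelength: m

The claimed units 1/m (exponents m: -1) do not match the derived units m (exponents m: 1), so the claim is incorrect.

Answer: No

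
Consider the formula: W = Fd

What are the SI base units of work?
Units of each symbol in W = Fd:
  F (force): kg·m/s²
  d (displacement): m

Multiplying the contributions: [kg·m/s²] · [m]
Adding exponents of each base unit: kg: 1, m: 2, s: -2
SI base units of work: kg·m²/s²

Answer: kg·m²/s²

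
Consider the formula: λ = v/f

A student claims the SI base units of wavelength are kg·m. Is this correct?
Units of each symbol in λ = v/f:
  v (wave speed): m/s
  f (frequency): 1/s  → in the denominator, contributes s

Multiplying the contributions: [m/s] · [s]
Adding exponents of each base unit: m: 1
SI base units of wavelength: m

The claimed units kg·m (exponents kg: 1, m: 1) do not match the derived units m (exponents m: 1), so the claim is incorrect.

Answer: No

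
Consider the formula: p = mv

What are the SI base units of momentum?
Units of each symbol in p = mv:
  m (mass): kg
  v (velocity): m/s

Multiplying the contributions: [kg] · [m/s]
Adding exponents of each base unit: kg: 1, m: 1, s: -1
SI base units of momentum: kg·m/s

Answer: kg·m/s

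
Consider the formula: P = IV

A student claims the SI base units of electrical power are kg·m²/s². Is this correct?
Units of each symbol in P = IV:
  I (current): A
  V (voltage, in volts): kg·m²/(s³·A)

Multiplying the contributions: [A] · [kg·m²/(s³·A)]
Adding exponents of each base unit: kg: 1, m: 2, s: -3
SI base units of electrical power: kg·m²/s³

The claimed units kg·m²/s² (exponents kg: 1, m: 2, s: -2) do not match the derived units kg·m²/s³ (exponents kg: 1, m: 2, s: -3), so the claim is incorrect.

Answer: No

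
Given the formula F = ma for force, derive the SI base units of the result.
Units of each symbol in F = ma:
  m (mass): kg
  a (acceleration): m/s²

Multiplying the contributions: [kg] · [m/s²]
Adding exponents of each base unit: kg: 1, m: 1, s: -2
SI base units of force: kg·m/s²

Answer: kg·m/s²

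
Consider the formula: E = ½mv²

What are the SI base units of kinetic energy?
Units of each symbol in E = ½mv²:
  m (mass): kg
  v (speed): m/s  → to the power 2, contributes m²/s²
  The factor ½ is dimensionless.

Multiplying the contributions: [kg] · [m²/s²]
Adding exponents of each base unit: kg: 1, m: 2, s: -2
SI base units of kinetic energy: kg·m²/s²

Answer: kg·m²/s²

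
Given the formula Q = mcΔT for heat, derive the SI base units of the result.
Units of each symbol in Q = mcΔT:
  m (mass): kg
  c (specific heat capacity, in J/(kg·K)): m²/(s²·K)
  ΔT (temperature change): K

Multiplying the contributions: [kg] · [m²/(s²·K)] · [K]
Adding exponents of each base unit: kg: 1, m: 2, s: -2
SI base units of heat: kg·m²/s²

Answer: kg·m²/s²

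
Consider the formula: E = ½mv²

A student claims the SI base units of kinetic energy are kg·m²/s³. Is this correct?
Units of each symbol in E = ½mv²:
  m (mass): kg
  v (speed): m/s  → to the power 2, contributes m²/s²
  The factor ½ is dimensionless.

Multiplying the contributions: [kg] · [m²/s²]
Adding exponents of each base unit: kg: 1, m: 2, s: -2
SI base units of kinetic energy: kg·m²/s²

The claimed units kg·m²/s³ (exponents kg: 1, m: 2, s: -3) do not match the derived units kg·m²/s² (exponents kg: 1, m: 2, s: -2), so the claim is incorrect.

Answer: No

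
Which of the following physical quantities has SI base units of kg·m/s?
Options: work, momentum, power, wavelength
Checking the SI base units of each option:
  work (W = Fd): kg·m²/s²  ✗
  momentum (p = mv): kg·m/s  ✓ matches
  power (P = W/t): kg·m²/s³  ✗
  wavelength (λ = v/f): m  ✗

Only momentum has units kg·m/s.

Answer: momentum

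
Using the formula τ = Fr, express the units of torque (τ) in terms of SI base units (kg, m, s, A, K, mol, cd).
Units of each symbol in τ = Fr:
  F (force): kg·m/s²
  r (lever arm): m

Multiplying the contributions: [kg·m/s²] · [m]
Adding exponents of each base unit: kg: 1, m: 2, s: -2
SI base units of torque: kg·m²/s²

Answer: kg·m²/s²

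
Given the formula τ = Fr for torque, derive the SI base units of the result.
Units of each symbol in τ = Fr:
  F (force): kg·m/s²
  r (lever arm): m

Multiplying the contributions: [kg·m/s²] · [m]
Adding exponents of each base unit: kg: 1, m: 2, s: -2
SI base units of torque: kg·m²/s²

Answer: kg·m²/s²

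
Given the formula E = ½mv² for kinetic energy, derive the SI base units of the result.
Units of each symbol in E = ½mv²:
  m (mass): kg
  v (speed): m/s  → to the power 2, contributes m²/s²
  The factor ½ is dimensionless.

Multiplying the contributions: [kg] · [m²/s²]
Adding exponents of each base unit: kg: 1, m: 2, s: -2
SI base units of kinetic energy: kg·m²/s²

Answer: kg·m²/s²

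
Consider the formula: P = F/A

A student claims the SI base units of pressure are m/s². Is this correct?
Units of each symbol in P = F/A:
  F (force): kg·m/s²
  A (area): m²  → in the denominator, contributes 1/m²

Multiplying the contributions: [kg·m/s²] · [1/m²]
Adding exponents of each base unit: kg: 1, m: -1, s: -2
SI base units of pressure: kg/(m·s²)

The claimed units m/s² (exponents m: 1, s: -2) do not match the derived units kg/(m·s²) (exponents kg: 1, m: -1, s: -2), so the claim is incorrect.

Answer: No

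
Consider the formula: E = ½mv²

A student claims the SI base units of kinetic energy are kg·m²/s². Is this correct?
Units of each symbol in E = ½mv²:
  m (mass): kg
  v (speed): m/s  → to the power 2, contributes m²/s²
  The factor ½ is dimensionless.

Multiplying the contributions: [kg] · [m²/s²]
Adding exponents of each base unit: kg: 1, m: 2, s: -2
SI base units of kinetic energy: kg·m²/s²

The claimed units kg·m²/s² match the derived units, so the claim is correct.

Answer: Yes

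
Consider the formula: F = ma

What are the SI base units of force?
Units of each symbol in F = ma:
  m (mass): kg
  a (acceleration): m/s²

Multiplying the contributions: [kg] · [m/s²]
Adding exponents of each base unit: kg: 1, m: 1, s: -2
SI base units of force: kg·m/s²

Answer: kg·m/s²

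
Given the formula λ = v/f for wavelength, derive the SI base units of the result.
Units of each symbol in λ = v/f:
  v (wave speed): m/s
  f (frequency): 1/s  → in the denominator, contributes s

Multiplying the contributions: [m/s] · [s]
Adding exponents of each base unit: m: 1
SI base units of wavelength: m

Answer: m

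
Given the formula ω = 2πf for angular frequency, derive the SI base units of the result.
Units of each symbol in ω = 2πf:
  f (frequency): 1/s
  The factor 2π is dimensionless.

Multiplying the contributions: [1/s]
Adding exponents of each base unit: s: -1
SI base units of angular frequency: 1/s

Answer: 1/s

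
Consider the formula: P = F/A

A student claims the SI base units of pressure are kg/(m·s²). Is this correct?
Units of each symbol in P = F/A:
  F (force): kg·m/s²
  A (area): m²  → in the denominator, contributes 1/m²

Multiplying the contributions: [kg·m/s²] · [1/m²]
Adding exponents of each base unit: kg: 1, m: -1, s: -2
SI base units of pressure: kg/(m·s²)

The claimed units kg/(m·s²) match the derived units, so the claim is correct.

Answer: Yes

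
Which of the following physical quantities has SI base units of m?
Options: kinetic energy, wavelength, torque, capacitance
Checking the SI base units of each option:
  kinetic energy (E = ½mv²): kg·m²/s²  ✗
  wavelength (λ = v/f): m  ✓ matches
  torque (τ = Fr): kg·m²/s²  ✗
  capacitance (C = Q/V): s⁴·A²/(kg·m²)  ✗

Only wavelength has units m.

Answer: wavelength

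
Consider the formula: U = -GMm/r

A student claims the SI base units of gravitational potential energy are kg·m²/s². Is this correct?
Units of each symbol in U = -GMm/r:
  G (gravitational constant): m³/(kg·s²)
  M (mass): kg
  m (mass): kg
  r (distance): m  → in the denominator, contributes 1/m
  The minus sign does not affect the units.

Multiplying the contributions: [m³/(kg·s²)] · [kg] · [kg] · [1/m]
Adding exponents of each base unit: kg: 1, m: 2, s: -2
SI base units of gravitational potential energy: kg·m²/s²

The claimed units kg·m²/s² match the derived units, so the claim is correct.

Answer: Yes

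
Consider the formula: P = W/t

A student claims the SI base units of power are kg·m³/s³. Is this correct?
Units of each symbol in P = W/t:
  W (work): kg·m²/s²
  t (time): s  → in the denominator, contributes 1/s

Multiplying the contributions: [kg·m²/s²] · [1/s]
Adding exponents of each base unit: kg: 1, m: 2, s: -3
SI base units of power: kg·m²/s³

The claimed units kg·m³/s³ (exponents kg: 1, m: 3, s: -3) do not match the derived units kg·m²/s³ (exponents kg: 1, m: 2, s: -3), so the claim is incorrect.

Answer: No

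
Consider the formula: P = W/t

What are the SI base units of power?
Units of each symbol in P = W/t:
  W (work): kg·m²/s²
  t (time): s  → in the denominator, contributes 1/s

Multiplying the contributions: [kg·m²/s²] · [1/s]
Adding exponents of each base unit: kg: 1, m: 2, s: -3
SI base units of power: kg·m²/s³

Answer: kg·m²/s³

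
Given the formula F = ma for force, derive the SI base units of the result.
Units of each symbol in F = ma:
  m (mass): kg
  a (acceleration): m/s²

Multiplying the contributions: [kg] · [m/s²]
Adding exponents of each base unit: kg: 1, m: 1, s: -2
SI base units of force: kg·m/s²

Answer: kg·m/s²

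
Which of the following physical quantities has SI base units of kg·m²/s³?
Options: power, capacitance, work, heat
Checking the SI base units of each option:
  power (P = W/t): kg·m²/s³  ✓ matches
  capacitance (C = Q/V): s⁴·A²/(kg·m²)  ✗
  work (W = Fd): kg·m²/s²  ✗
  heat (Q = mcΔT): kg·m²/s²  ✗

Only power has units kg·m²/s³.

Answer: power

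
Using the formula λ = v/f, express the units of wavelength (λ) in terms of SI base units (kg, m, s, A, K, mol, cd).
Units of each symbol in λ = v/f:
  v (wave speed): m/s
  f (frequency): 1/s  → in the denominator, contributes s

Multiplying the contributions: [m/s] · [s]
Adding exponents of each base unit: m: 1
SI base units of wavelength: m

Answer: m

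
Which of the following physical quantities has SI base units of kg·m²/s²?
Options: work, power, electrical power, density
Checking the SI base units of each option:
  work (W = Fd): kg·m²/s²  ✓ matches
  power (P = W/t): kg·m²/s³  ✗
  electrical power (P = IV): kg·m²/s³  ✗
  density (ρ = m/V): kg/m³  ✗

Only work has units kg·m²/s².

Answer: work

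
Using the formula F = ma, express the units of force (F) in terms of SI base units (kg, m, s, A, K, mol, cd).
Units of each symbol in F = ma:
  m (mass): kg
  a (acceleration): m/s²

Multiplying the contributions: [kg] · [m/s²]
Adding exponents of each base unit: kg: 1, m: 1, s: -2
SI base units of force: kg·m/s²

Answer: kg·m/s²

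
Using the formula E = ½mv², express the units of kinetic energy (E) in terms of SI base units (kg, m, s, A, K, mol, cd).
Units of each symbol in E = ½mv²:
  m (mass): kg
  v (speed): m/s  → to the power 2, contributes m²/s²
  The factor ½ is dimensionless.

Multiplying the contributions: [kg] · [m²/s²]
Adding exponents of each base unit: kg: 1, m: 2, s: -2
SI base units of kinetic energy: kg·m²/s²

Answer: kg·m²/s²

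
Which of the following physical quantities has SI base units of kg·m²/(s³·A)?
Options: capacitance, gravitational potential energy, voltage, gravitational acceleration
Checking the SI base units of each option:
  capacitance (C = Q/V): s⁴·A²/(kg·m²)  ✗
  gravitational potential energy (U = -GMm/r): kg·m²/s²  ✗
  voltage (V = IR): kg·m²/(s³·A)  ✓ matches
  gravitational acceleration (g = GM/r²): m/s²  ✗

Only voltage has units kg·m²/(s³·A).

Answer: voltage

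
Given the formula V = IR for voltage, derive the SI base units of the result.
Units of each symbol in V = IR:
  I (current): A
  R (resistance, in ohms): kg·m²/(s³·A²)

Multiplying the contributions: [A] · [kg·m²/(s³·A²)]
Adding exponents of each base unit: kg: 1, m: 2, s: -3, A: -1
SI base units of voltage: kg·m²/(s³·A)

Answer: kg·m²/(s³·A)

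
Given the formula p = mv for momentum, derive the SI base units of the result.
Units of each symbol in p = mv:
  m (mass): kg
  v (velocity): m/s

Multiplying the contributions: [kg] · [m/s]
Adding exponents of each base unit: kg: 1, m: 1, s: -1
SI base units of momentum: kg·m/s

Answer: kg·m/s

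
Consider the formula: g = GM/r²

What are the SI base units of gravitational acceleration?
Units of each symbol in g = GM/r²:
  G (gravitational constant): m³/(kg·s²)
  M (mass): kg
  r (distance): m  → to the power 2 in the denominator, contributes 1/m²

Multiplying the contributions: [m³/(kg·s²)] · [kg] · [1/m²]
Adding exponents of each base unit: m: 1, s: -2
SI base units of gravitational acceleration: m/s²

Answer: m/s²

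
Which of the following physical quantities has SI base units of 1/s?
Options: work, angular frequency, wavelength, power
Checking the SI base units of each option:
  work (W = Fd): kg·m²/s²  ✗
  angular frequency (ω = 2πf): 1/s  ✓ matches
  wavelength (λ = v/f): m  ✗
  power (P = W/t): kg·m²/s³  ✗

Only angular frequency has units 1/s.

Answer: angular frequency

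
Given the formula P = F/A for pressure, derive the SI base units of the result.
Units of each symbol in P = F/A:
  F (force): kg·m/s²
  A (area): m²  → in the denominator, contributes 1/m²

Multiplying the contributions: [kg·m/s²] · [1/m²]
Adding exponents of each base unit: kg: 1, m: -1, s: -2
SI base units of pressure: kg/(m·s²)

Answer: kg/(m·s²)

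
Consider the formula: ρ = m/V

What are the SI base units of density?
Units of each symbol in ρ = m/V:
  m (mass): kg
  V (volume): m³  → in the denominator, contributes 1/m³

Multiplying the contributions: [kg] · [1/m³]
Adding exponents of each base unit: kg: 1, m: -3
SI base units of density: kg/m³

Answer: kg/m³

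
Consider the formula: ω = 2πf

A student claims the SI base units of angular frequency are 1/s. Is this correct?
Units of each symbol in ω = 2πf:
  f (frequency): 1/s
  The factor 2π is dimensionless.

Multiplying the contributions: [1/s]
Adding exponents of each base unit: s: -1
SI base units of angular frequency: 1/s

The claimed units 1/s match the derived units, so the claim is correct.

Answer: Yes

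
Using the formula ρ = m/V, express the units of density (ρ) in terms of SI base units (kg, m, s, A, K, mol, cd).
Units of each symbol in ρ = m/V:
  m (mass): kg
  V (volume): m³  → in the denominator, contributes 1/m³

Multiplying the contributions: [kg] · [1/m³]
Adding exponents of each base unit: kg: 1, m: -3
SI base units of density: kg/m³

Answer: kg/m³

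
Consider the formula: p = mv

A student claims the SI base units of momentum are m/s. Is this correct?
Units of each symbol in p = mv:
  m (mass): kg
  v (velocity): m/s

Multiplying the contributions: [kg] · [m/s]
Adding exponents of each base unit: kg: 1, m: 1, s: -1
SI base units of momentum: kg·m/s

The claimed units m/s (exponents m: 1, s: -1) do not match the derived units kg·m/s (exponents kg: 1, m: 1, s: -1), so the claim is incorrect.

Answer: No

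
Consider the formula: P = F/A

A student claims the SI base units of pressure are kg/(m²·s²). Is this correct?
Units of each symbol in P = F/A:
  F (force): kg·m/s²
  A (area): m²  → in the denominator, contributes 1/m²

Multiplying the contributions: [kg·m/s²] · [1/m²]
Adding exponents of each base unit: kg: 1, m: -1, s: -2
SI base units of pressure: kg/(m·s²)

The claimed units kg/(m²·s²) (exponents kg: 1, m: -2, s: -2) do not match the derived units kg/(m·s²) (exponents kg: 1, m: -1, s: -2), so the claim is incorrect.

Answer: No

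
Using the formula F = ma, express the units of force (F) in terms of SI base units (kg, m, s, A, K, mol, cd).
Units of each symbol in F = ma:
  m (mass): kg
  a (acceleration): m/s²

Multiplying the contributions: [kg] · [m/s²]
Adding exponents of each base unit: kg: 1, m: 1, s: -2
SI base units of force: kg·m/s²

Answer: kg·m/s²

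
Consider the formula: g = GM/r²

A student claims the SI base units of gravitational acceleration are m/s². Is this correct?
Units of each symbol in g = GM/r²:
  G (gravitational constant): m³/(kg·s²)
  M (mass): kg
  r (distance): m  → to the power 2 in the denominator, contributes 1/m²

Multiplying the contributions: [m³/(kg·s²)] · [kg] · [1/m²]
Adding exponents of each base unit: m: 1, s: -2
SI base units of gravitational acceleration: m/s²

The claimed units m/s² match the derived units, so the claim is correct.

Answer: Yes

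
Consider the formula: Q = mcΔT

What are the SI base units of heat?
Units of each symbol in Q = mcΔT:
  m (mass): kg
  c (specific heat capacity, in J/(kg·K)): m²/(s²·K)
  ΔT (temperature change): K

Multiplying the contributions: [kg] · [m²/(s²·K)] · [K]
Adding exponents of each base unit: kg: 1, m: 2, s: -2
SI base units of heat: kg·m²/s²

Answer: kg·m²/s²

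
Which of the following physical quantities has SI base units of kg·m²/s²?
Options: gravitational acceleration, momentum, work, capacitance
Checking the SI base units of each option:
  gravitational acceleration (g = GM/r²): m/s²  ✗
  momentum (p = mv): kg·m/s  ✗
  work (W = Fd): kg·m²/s²  ✓ matches
  capacitance (C = Q/V): s⁴·A²/(kg·m²)  ✗

Only work has units kg·m²/s².

Answer: work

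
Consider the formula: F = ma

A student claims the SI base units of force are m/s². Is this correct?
Units of each symbol in F = ma:
  m (mass): kg
  a (acceleration): m/s²

Multiplying the contributions: [kg] · [m/s²]
Adding exponents of each base unit: kg: 1, m: 1, s: -2
SI base units of force: kg·m/s²

The claimed units m/s² (exponents m: 1, s: -2) do not match the derived units kg·m/s² (exponents kg: 1, m: 1, s: -2), so the claim is incorrect.

Answer: No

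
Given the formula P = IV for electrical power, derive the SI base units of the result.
Units of each symbol in P = IV:
  I (current): A
  V (voltage, in volts): kg·m²/(s³·A)

Multiplying the contributions: [A] · [kg·m²/(s³·A)]
Adding exponents of each base unit: kg: 1, m: 2, s: -3
SI base units of electrical power: kg·m²/s³

Answer: kg·m²/s³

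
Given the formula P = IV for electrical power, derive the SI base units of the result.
Units of each symbol in P = IV:
  I (current): A
  V (voltage, in volts): kg·m²/(s³·A)

Multiplying the contributions: [A] · [kg·m²/(s³·A)]
Adding exponents of each base unit: kg: 1, m: 2, s: -3
SI base units of electrical power: kg·m²/s³

Answer: kg·m²/s³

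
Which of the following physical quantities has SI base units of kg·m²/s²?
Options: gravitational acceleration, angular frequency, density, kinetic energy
Checking the SI base units of each option:
  gravitational acceleration (g = GM/r²): m/s²  ✗
  angular frequency (ω = 2πf): 1/s  ✗
  density (ρ = m/V): kg/m³  ✗
  kinetic energy (E = ½mv²): kg·m²/s²  ✓ matches

Only kinetic energy has units kg·m²/s².

Answer: kinetic energy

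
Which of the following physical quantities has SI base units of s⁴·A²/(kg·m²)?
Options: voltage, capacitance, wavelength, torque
Checking the SI base units of each option:
  voltage (V = IR): kg·m²/(s³·A)  ✗
  capacitance (C = Q/V): s⁴·A²/(kg·m²)  ✓ matches
  wavelength (λ = v/f): m  ✗
  torque (τ = Fr): kg·m²/s²  ✗

Only capacitance has units s⁴·A²/(kg·m²).

Answer: capacitance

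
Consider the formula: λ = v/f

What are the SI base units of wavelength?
Units of each symbol in λ = v/f:
  v (wave speed): m/s
  f (frequency): 1/s  → in the denominator, contributes s

Multiplying the contributions: [m/s] · [s]
Adding exponents of each base unit: m: 1
SI base units of wavelength: m

Answer: m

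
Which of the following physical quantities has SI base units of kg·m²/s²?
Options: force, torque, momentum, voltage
Checking the SI base units of each option:
  force (F = ma): kg·m/s²  ✗
  torque (τ = Fr): kg·m²/s²  ✓ matches
  momentum (p = mv): kg·m/s  ✗
  voltage (V = IR): kg·m²/(s³·A)  ✗

Only torque has units kg·m²/s².

Answer: torque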